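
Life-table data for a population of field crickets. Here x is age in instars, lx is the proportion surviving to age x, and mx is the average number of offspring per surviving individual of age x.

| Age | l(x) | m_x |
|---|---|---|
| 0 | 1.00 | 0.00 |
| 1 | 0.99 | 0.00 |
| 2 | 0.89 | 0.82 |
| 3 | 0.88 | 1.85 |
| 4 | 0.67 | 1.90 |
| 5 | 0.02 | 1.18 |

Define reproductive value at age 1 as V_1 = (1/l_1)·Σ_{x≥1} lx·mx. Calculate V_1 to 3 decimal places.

lx·mx for x ≥ 1: 0, 0.7298, 1.628, 1.273, 0.0236 → sum = 3.6544
V_1 = 3.6544 / l_1 = 3.6544 / 0.99 = 3.691313… → 3.691

3.691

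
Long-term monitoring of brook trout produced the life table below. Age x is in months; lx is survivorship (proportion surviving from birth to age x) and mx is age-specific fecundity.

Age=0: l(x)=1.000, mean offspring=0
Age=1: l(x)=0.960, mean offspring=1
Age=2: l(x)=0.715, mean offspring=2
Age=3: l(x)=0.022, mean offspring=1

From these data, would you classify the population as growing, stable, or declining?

growing

R0 = Σ lx·mx = 0 + 0.96 + 1.43 + 0.022 = 2.412
R0 > 1, so the population is growing.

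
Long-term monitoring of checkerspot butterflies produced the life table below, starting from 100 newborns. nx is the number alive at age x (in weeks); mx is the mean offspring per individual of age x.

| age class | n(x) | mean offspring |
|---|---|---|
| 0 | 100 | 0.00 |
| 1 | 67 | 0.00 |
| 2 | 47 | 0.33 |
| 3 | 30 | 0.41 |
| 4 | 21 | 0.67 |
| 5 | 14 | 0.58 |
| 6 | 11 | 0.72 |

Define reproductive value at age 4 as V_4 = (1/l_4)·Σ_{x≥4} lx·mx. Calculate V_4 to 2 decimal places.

lx = nx/n0 = nx/100: 1, 0.67, 0.47, 0.3, 0.21, 0.14, 0.11
lx·mx for x ≥ 4: 0.1407, 0.0812, 0.0792 → sum = 0.3011
V_4 = 0.3011 / l_4 = 0.3011 / 0.21 = 1.43381… → 1.43

1.43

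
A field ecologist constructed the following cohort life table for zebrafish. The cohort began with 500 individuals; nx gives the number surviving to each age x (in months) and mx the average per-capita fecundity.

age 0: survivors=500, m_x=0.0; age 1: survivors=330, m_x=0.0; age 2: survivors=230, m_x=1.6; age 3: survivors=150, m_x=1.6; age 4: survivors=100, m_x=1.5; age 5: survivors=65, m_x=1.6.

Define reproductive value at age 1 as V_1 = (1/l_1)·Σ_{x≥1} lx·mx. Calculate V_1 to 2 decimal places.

lx = nx/n0 = nx/500: 1, 0.66, 0.46, 0.3, 0.2, 0.13
lx·mx for x ≥ 1: 0, 0.736, 0.48, 0.3, 0.208 → sum = 1.724
V_1 = 1.724 / l_1 = 1.724 / 0.66 = 2.612121… → 2.61

2.61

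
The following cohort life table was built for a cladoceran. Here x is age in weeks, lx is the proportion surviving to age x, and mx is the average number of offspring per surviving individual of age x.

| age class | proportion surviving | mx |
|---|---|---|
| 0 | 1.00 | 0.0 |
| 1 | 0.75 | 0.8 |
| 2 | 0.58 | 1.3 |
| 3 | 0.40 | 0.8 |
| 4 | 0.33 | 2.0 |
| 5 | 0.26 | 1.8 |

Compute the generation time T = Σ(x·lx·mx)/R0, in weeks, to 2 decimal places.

2.87

lx·mx: 0, 0.6, 0.754, 0.32, 0.66, 0.468 → R0 = 2.802
x·lx·mx: 0, 0.6, 1.508, 0.96, 2.64, 2.34 → Σ = 8.048
T = 8.048 / 2.802 = 2.872234… → 2.87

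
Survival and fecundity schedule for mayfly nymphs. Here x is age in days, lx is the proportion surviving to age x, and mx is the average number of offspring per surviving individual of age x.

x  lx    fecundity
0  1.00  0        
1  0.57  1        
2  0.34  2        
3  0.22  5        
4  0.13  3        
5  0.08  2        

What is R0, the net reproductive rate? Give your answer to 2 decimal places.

lx·mx by age: 0, 0.57, 0.68, 1.1, 0.39, 0.16
R0 = Σ lx·mx = 2.9 → 2.90

2.90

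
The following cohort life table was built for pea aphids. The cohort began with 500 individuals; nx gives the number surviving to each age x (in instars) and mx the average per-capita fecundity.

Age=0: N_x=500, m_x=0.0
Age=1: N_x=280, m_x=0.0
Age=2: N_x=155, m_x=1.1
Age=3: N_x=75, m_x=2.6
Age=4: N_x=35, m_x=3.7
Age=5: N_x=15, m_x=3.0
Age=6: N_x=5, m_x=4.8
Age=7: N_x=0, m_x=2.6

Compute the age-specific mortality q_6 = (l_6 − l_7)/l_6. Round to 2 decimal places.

lx = nx/n0 = nx/500: 1, 0.56, 0.31, 0.15, 0.07, 0.03, 0.01, 0
q_6 = (l_6 − l_7) / l_6 = (0.01 − 0) / 0.01
     = 0.01 / 0.01 = 1 → 1.00

1.00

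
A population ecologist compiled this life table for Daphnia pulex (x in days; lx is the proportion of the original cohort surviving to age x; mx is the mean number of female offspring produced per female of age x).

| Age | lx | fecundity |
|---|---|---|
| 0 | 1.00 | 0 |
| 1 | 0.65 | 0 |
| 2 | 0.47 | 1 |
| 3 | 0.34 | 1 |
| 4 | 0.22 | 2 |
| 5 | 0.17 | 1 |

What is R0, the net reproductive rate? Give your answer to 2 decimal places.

lx·mx by age: 0, 0, 0.47, 0.34, 0.44, 0.17
R0 = Σ lx·mx = 1.42 → 1.42

1.42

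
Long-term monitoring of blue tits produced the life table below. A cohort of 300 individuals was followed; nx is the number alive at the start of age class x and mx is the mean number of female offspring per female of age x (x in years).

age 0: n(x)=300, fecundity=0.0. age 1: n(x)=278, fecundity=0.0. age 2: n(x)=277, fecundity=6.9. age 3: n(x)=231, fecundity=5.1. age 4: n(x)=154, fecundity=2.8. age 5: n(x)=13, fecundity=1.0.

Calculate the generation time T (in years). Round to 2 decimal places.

2.59

lx = nx/n0 = nx/300: 1, 0.92667…, 0.92333…, 0.77, 0.51333…, 0.04333…
lx·mx: 0, 0, 6.371…, 3.927, 1.437333…, 0.043333… → R0 = 11.778667…
x·lx·mx: 0, 0, 12.742…, 11.781, 5.749333…, 0.216667… → Σ = 30.489…
T = 30.489… / 11.778667… = 2.588493… → 2.59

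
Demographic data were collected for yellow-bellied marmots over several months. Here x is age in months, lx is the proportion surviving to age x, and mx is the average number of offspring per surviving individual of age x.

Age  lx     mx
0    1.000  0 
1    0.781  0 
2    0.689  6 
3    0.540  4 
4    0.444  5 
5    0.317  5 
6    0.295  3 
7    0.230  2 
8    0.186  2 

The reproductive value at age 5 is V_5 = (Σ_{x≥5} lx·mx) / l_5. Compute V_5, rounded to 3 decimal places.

10.416

lx·mx for x ≥ 5: 1.585, 0.885, 0.46, 0.372 → sum = 3.302
V_5 = 3.302 / l_5 = 3.302 / 0.317 = 10.416404… → 10.416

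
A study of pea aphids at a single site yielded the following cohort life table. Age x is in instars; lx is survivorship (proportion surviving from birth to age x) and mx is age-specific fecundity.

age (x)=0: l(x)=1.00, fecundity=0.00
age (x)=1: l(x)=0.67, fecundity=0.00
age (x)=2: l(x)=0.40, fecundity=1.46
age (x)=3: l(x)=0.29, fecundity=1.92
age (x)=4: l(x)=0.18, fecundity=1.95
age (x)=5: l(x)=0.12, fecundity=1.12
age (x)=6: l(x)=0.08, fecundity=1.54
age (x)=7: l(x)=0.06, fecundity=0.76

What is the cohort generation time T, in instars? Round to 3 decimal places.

lx·mx: 0, 0, 0.584, 0.5568, 0.351, 0.1344, 0.1232, 0.0456 → R0 = 1.795
x·lx·mx: 0, 0, 1.168, 1.6704, 1.404, 0.672, 0.7392, 0.3192 → Σ = 5.9728
T = 5.9728 / 1.795 = 3.327465… → 3.327

3.327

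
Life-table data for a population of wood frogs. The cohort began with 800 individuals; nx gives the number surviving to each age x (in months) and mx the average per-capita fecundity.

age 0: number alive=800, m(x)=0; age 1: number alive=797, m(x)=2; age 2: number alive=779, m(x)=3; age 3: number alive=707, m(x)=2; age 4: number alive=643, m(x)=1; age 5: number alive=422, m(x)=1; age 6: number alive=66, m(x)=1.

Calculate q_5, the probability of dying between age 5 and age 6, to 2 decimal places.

0.84

lx = nx/n0 = nx/800: 1, 0.99625, 0.97375, 0.88375, 0.80375, 0.5275, 0.0825
q_5 = (l_5 − l_6) / l_5 = (0.5275 − 0.0825) / 0.5275
     = 0.445 / 0.5275 = 0.843602… → 0.84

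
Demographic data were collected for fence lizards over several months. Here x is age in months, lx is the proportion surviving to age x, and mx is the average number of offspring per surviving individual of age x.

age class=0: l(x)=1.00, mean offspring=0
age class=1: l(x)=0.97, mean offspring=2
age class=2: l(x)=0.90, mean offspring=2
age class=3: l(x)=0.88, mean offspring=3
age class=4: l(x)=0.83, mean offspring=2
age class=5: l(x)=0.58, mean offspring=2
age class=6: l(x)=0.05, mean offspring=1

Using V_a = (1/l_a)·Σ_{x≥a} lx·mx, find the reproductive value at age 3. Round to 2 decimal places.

lx·mx for x ≥ 3: 2.64, 1.66, 1.16, 0.05 → sum = 5.51
V_3 = 5.51 / l_3 = 5.51 / 0.88 = 6.261364… → 6.26

6.26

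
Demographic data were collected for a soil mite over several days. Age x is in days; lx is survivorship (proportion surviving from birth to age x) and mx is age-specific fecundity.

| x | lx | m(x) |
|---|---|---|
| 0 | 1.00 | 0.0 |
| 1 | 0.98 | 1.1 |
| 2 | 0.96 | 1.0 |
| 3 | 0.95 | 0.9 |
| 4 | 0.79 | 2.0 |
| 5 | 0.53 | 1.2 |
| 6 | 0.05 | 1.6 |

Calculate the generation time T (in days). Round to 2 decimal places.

3.00

lx·mx: 0, 1.078, 0.96, 0.855, 1.58, 0.636, 0.08 → R0 = 5.189
x·lx·mx: 0, 1.078, 1.92, 2.565, 6.32, 3.18, 0.48 → Σ = 15.543
T = 15.543 / 5.189 = 2.995375… → 3.00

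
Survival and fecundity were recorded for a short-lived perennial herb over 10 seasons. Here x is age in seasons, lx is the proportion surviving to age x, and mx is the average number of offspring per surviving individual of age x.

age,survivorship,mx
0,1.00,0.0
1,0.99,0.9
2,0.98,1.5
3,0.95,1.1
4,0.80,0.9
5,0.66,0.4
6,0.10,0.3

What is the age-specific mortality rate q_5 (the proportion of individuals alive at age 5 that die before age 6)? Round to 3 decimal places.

0.848

q_5 = (l_5 − l_6) / l_5 = (0.66 − 0.1) / 0.66
     = 0.56 / 0.66 = 0.848485… → 0.848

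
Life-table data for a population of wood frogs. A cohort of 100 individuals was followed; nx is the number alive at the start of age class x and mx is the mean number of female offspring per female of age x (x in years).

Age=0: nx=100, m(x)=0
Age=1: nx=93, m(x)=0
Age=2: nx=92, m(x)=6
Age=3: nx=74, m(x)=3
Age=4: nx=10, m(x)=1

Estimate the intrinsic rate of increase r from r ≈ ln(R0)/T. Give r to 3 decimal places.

lx = nx/n0 = nx/100: 1, 0.93, 0.92, 0.74, 0.1
R0 = Σ lx·mx = 0 + 0 + 5.52 + 2.22 + 0.1 = 7.84
Σ x·lx·mx = 18.1; T = 18.1/7.84 = 2.30867…
r ≈ ln(R0)/T = ln(7.84)/2.30867… = 0.89196… → 0.892

0.892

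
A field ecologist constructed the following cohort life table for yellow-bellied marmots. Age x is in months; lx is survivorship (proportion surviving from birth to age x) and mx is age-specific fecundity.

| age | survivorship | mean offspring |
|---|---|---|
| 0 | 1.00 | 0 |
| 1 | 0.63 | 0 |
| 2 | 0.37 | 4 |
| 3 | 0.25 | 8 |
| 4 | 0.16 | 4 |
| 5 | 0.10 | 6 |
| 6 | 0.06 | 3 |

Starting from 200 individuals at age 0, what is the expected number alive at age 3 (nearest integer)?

Expected survivors = N0 · l_3 = 200 × 0.25 = 50 → 50

50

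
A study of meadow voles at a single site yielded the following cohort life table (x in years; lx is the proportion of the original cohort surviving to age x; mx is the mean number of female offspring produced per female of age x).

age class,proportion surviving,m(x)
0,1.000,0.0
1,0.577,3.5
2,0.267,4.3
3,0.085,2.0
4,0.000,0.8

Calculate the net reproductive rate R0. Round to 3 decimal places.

3.338

lx·mx by age: 0, 2.0195, 1.1481, 0.17, 0
R0 = Σ lx·mx = 3.3376 → 3.338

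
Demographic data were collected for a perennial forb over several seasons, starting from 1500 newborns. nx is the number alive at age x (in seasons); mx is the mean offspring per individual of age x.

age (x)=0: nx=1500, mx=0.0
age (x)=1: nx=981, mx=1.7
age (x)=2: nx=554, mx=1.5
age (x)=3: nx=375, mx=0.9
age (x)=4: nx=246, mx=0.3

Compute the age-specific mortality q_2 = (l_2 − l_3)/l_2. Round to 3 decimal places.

lx = nx/n0 = nx/1500: 1, 0.654, 0.36933…, 0.25, 0.164
q_2 = (l_2 − l_3) / l_2 = (0.369333… − 0.25) / 0.369333…
     = 0.119333… / 0.369333… = 0.323105… → 0.323

0.323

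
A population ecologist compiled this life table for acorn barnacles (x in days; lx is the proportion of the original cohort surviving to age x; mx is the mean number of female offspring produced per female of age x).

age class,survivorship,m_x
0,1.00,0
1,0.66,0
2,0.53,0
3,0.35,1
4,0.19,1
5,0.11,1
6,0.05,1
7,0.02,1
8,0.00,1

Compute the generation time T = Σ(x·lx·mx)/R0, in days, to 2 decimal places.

3.89

lx·mx: 0, 0, 0, 0.35, 0.19, 0.11, 0.05, 0.02, 0 → R0 = 0.72
x·lx·mx: 0, 0, 0, 1.05, 0.76, 0.55, 0.3, 0.14, 0 → Σ = 2.8
T = 2.8 / 0.72 = 3.888889… → 3.89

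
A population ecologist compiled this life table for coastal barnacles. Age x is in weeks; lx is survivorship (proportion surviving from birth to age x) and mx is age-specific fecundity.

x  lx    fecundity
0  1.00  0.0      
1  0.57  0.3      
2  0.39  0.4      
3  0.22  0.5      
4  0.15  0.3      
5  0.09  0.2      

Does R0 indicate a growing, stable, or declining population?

R0 = Σ lx·mx = 0 + 0.171 + 0.156 + 0.11 + 0.045 + 0.018 = 0.5
R0 < 1, so the population is declining.

declining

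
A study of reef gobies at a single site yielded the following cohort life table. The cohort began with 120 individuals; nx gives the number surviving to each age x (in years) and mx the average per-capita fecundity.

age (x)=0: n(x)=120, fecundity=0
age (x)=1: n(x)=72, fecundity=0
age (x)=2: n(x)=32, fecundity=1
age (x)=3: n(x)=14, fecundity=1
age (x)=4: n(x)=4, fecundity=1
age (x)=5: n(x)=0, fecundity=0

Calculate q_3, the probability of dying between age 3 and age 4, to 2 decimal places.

lx = nx/n0 = nx/120: 1, 0.6, 0.26667…, 0.11667…, 0.03333…, 0
q_3 = (l_3 − l_4) / l_3 = (0.116667… − 0.033333…) / 0.116667…
     = 0.083333… / 0.116667… = 0.714286… → 0.71

0.71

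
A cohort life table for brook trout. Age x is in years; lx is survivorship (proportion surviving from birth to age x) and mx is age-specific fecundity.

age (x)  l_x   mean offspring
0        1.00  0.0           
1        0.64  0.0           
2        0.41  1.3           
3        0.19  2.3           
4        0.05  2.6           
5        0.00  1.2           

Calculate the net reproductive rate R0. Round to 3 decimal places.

lx·mx by age: 0, 0, 0.533, 0.437, 0.13, 0
R0 = Σ lx·mx = 1.1 → 1.100

1.100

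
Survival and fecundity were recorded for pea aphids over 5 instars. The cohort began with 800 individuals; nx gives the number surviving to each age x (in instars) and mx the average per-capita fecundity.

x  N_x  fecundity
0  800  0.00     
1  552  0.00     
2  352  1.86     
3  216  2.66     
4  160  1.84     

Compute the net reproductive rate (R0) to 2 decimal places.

1.90

lx = nx/n0 = nx/800: 1, 0.69, 0.44, 0.27, 0.2
lx·mx by age: 0, 0, 0.8184, 0.7182, 0.368
R0 = Σ lx·mx = 1.9046 → 1.90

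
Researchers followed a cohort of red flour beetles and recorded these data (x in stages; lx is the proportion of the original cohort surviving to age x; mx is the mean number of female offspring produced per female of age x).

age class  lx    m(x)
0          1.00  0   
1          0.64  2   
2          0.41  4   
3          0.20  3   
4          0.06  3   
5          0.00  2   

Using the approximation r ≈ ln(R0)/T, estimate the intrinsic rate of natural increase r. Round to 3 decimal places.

0.684

R0 = Σ lx·mx = 0 + 1.28 + 1.64 + 0.6 + 0.18 + 0 = 3.7
Σ x·lx·mx = 7.08; T = 7.08/3.7 = 1.91351…
r ≈ ln(R0)/T = ln(3.7)/1.91351… = 0.68373… → 0.684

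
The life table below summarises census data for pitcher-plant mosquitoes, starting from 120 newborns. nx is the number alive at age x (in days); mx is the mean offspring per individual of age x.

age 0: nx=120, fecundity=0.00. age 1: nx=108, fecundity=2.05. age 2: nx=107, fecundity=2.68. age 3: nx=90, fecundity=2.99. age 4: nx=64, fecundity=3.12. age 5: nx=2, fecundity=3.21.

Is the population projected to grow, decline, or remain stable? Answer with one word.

lx = nx/n0 = nx/120: 1, 0.9, 0.89167…, 0.75, 0.53333…, 0.01667…
R0 = Σ lx·mx = 0 + 1.845 + 2.389667… + 2.2425 + 1.664… + 0.0535… = 8.194667…
R0 > 1, so the population is growing.

growing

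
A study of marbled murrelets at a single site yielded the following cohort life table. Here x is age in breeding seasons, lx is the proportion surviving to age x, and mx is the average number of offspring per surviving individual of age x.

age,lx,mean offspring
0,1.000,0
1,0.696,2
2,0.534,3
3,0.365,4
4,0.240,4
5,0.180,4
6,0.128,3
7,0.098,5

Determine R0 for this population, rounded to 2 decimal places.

lx·mx by age: 0, 1.392, 1.602, 1.46, 0.96, 0.72, 0.384, 0.49
R0 = Σ lx·mx = 7.008 → 7.01

7.01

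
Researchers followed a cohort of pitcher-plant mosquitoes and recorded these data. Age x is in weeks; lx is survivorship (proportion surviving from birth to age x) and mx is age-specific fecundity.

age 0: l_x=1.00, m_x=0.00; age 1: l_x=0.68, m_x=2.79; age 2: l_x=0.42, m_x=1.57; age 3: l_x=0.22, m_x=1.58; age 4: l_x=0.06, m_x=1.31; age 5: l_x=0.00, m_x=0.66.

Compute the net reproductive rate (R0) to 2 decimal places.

lx·mx by age: 0, 1.8972, 0.6594, 0.3476, 0.0786, 0
R0 = Σ lx·mx = 2.9828 → 2.98

2.98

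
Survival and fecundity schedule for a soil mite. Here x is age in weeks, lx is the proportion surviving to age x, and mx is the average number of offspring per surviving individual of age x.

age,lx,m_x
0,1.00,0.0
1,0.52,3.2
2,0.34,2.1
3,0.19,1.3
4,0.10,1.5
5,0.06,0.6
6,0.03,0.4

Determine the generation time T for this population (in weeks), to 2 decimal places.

lx·mx: 0, 1.664, 0.714, 0.247, 0.15, 0.036, 0.012 → R0 = 2.823
x·lx·mx: 0, 1.664, 1.428, 0.741, 0.6, 0.18, 0.072 → Σ = 4.685
T = 4.685 / 2.823 = 1.659582… → 1.66

1.66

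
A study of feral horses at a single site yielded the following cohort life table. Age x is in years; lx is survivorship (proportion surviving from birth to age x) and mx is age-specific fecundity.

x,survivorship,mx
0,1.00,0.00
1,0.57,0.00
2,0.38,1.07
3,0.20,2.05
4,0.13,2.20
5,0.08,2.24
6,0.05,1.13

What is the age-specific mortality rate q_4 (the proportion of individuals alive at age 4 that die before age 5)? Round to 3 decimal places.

q_4 = (l_4 − l_5) / l_4 = (0.13 − 0.08) / 0.13
     = 0.05 / 0.13 = 0.384615… → 0.385

0.385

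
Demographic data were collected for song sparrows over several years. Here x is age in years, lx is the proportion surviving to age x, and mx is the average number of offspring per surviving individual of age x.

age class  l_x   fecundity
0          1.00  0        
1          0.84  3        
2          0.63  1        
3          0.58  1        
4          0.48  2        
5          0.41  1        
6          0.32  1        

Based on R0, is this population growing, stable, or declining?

growing

R0 = Σ lx·mx = 0 + 2.52 + 0.63 + 0.58 + 0.96 + 0.41 + 0.32 = 5.42
R0 > 1, so the population is growing.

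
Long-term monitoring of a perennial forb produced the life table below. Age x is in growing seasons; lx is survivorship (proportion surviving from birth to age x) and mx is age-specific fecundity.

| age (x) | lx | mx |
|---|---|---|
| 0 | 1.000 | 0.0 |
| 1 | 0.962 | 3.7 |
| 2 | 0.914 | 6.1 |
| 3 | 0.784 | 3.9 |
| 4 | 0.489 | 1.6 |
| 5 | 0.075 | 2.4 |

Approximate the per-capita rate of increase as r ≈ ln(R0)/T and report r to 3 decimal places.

R0 = Σ lx·mx = 0 + 3.5594 + 5.5754 + 3.0576 + 0.7824 + 0.18 = 13.1548
Σ x·lx·mx = 27.9126; T = 27.9126/13.1548 = 2.12186…
r ≈ ln(R0)/T = ln(13.1548)/2.12186… = 1.2144… → 1.214

1.214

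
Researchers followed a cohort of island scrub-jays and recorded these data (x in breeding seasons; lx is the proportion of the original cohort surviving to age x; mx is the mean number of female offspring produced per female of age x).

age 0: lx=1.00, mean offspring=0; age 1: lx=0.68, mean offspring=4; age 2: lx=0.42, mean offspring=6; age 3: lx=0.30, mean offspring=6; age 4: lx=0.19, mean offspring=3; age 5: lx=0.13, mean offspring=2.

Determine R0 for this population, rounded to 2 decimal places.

lx·mx by age: 0, 2.72, 2.52, 1.8, 0.57, 0.26
R0 = Σ lx·mx = 7.87 → 7.87

7.87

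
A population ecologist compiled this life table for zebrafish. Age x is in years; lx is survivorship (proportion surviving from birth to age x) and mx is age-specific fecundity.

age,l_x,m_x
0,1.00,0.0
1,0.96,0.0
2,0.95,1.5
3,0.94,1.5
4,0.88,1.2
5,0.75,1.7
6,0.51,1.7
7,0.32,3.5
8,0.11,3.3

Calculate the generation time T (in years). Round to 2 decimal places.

lx·mx: 0, 0, 1.425, 1.41, 1.056, 1.275, 0.867, 1.12, 0.363 → R0 = 7.516
x·lx·mx: 0, 0, 2.85, 4.23, 4.224, 6.375, 5.202, 7.84, 2.904 → Σ = 33.625
T = 33.625 / 7.516 = 4.473789… → 4.47

4.47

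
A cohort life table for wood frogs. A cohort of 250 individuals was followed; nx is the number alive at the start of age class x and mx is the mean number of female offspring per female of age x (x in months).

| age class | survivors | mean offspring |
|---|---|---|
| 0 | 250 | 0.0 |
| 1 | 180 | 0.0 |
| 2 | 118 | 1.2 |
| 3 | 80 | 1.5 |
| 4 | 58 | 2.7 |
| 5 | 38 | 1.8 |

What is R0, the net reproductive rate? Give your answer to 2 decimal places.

1.95

lx = nx/n0 = nx/250: 1, 0.72, 0.472, 0.32, 0.232, 0.152
lx·mx by age: 0, 0, 0.5664, 0.48, 0.6264, 0.2736
R0 = Σ lx·mx = 1.9464 → 1.95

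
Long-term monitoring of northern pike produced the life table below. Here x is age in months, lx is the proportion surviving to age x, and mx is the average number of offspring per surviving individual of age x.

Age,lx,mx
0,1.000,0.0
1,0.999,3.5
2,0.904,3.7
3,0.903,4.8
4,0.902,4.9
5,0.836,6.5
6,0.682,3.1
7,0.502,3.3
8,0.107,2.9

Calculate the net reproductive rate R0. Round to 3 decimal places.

lx·mx by age: 0, 3.4965, 3.3448, 4.3344, 4.4198, 5.434, 2.1142, 1.6566, 0.3103
R0 = Σ lx·mx = 25.1106 → 25.111

25.111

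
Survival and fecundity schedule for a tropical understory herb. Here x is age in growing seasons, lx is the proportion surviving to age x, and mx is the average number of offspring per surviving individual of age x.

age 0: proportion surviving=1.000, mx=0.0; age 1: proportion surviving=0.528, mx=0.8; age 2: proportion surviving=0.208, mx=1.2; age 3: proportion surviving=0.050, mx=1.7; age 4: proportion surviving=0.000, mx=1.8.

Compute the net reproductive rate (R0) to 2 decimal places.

0.76

lx·mx by age: 0, 0.4224, 0.2496, 0.085, 0
R0 = Σ lx·mx = 0.757 → 0.76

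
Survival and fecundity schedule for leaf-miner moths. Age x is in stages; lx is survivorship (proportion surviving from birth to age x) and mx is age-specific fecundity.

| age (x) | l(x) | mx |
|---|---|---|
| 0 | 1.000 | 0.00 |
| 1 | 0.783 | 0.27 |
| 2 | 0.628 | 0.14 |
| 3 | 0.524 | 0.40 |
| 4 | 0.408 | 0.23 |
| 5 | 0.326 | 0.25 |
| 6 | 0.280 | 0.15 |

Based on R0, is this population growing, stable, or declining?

declining

R0 = Σ lx·mx = 0 + 0.21141 + 0.08792 + 0.2096 + 0.09384 + 0.0815 + 0.042 = 0.72627
R0 < 1, so the population is declining.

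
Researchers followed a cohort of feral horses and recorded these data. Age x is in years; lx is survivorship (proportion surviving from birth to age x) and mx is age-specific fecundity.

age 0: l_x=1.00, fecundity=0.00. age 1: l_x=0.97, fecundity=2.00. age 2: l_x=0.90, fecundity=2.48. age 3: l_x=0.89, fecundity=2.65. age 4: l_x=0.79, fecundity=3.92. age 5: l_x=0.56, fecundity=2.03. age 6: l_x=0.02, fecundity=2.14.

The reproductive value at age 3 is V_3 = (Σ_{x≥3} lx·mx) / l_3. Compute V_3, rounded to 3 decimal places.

7.455

lx·mx for x ≥ 3: 2.3585, 3.0968, 1.1368, 0.0428 → sum = 6.6349
V_3 = 6.6349 / l_3 = 6.6349 / 0.89 = 7.454944… → 7.455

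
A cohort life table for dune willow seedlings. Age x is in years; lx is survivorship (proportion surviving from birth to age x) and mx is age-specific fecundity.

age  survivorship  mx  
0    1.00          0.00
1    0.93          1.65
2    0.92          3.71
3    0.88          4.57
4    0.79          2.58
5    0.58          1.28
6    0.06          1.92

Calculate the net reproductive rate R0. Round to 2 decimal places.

11.87

lx·mx by age: 0, 1.5345, 3.4132, 4.0216, 2.0382, 0.7424, 0.1152
R0 = Σ lx·mx = 11.8651 → 11.87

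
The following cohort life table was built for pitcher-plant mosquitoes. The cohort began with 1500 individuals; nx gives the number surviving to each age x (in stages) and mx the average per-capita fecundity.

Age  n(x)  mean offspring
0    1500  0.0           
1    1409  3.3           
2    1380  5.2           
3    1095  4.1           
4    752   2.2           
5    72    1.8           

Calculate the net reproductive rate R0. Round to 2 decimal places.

12.07

lx = nx/n0 = nx/1500: 1, 0.93933…, 0.92, 0.73, 0.50133…, 0.048
lx·mx by age: 0, 3.0998…, 4.784, 2.993, 1.102933…, 0.0864
R0 = Σ lx·mx = 12.066133… → 12.07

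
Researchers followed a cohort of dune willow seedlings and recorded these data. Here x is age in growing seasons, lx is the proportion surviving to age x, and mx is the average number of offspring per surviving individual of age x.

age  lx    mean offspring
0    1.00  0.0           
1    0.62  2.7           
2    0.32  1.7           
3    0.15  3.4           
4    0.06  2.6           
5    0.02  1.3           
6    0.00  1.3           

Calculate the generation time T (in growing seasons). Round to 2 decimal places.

1.73

lx·mx: 0, 1.674, 0.544, 0.51, 0.156, 0.026, 0 → R0 = 2.91
x·lx·mx: 0, 1.674, 1.088, 1.53, 0.624, 0.13, 0 → Σ = 5.046
T = 5.046 / 2.91 = 1.734021… → 1.73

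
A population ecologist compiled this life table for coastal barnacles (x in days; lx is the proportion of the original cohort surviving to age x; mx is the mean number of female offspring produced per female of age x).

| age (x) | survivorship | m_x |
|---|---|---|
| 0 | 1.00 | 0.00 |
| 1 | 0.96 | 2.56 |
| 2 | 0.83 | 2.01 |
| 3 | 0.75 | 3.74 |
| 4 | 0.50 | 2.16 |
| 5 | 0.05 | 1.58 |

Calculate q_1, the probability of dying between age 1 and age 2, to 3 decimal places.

q_1 = (l_1 − l_2) / l_1 = (0.96 − 0.83) / 0.96
     = 0.13 / 0.96 = 0.135417… → 0.135

0.135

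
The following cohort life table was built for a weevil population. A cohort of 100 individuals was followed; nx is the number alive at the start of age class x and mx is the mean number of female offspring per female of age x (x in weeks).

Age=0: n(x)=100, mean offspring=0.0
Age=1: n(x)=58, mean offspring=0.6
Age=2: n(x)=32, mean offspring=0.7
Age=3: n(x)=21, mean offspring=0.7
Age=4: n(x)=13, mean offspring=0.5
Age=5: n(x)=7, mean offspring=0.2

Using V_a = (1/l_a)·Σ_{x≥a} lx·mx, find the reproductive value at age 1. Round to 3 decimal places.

lx = nx/n0 = nx/100: 1, 0.58, 0.32, 0.21, 0.13, 0.07
lx·mx for x ≥ 1: 0.348, 0.224, 0.147, 0.065, 0.014 → sum = 0.798
V_1 = 0.798 / l_1 = 0.798 / 0.58 = 1.375862… → 1.376

1.376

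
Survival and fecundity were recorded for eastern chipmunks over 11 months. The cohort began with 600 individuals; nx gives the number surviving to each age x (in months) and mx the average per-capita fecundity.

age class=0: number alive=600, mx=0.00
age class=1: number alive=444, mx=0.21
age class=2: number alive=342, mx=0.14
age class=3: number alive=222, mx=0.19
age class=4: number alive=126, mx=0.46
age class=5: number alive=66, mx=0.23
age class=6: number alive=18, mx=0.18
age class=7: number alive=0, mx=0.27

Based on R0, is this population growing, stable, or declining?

lx = nx/n0 = nx/600: 1, 0.74, 0.57, 0.37, 0.21, 0.11, 0.03, 0
R0 = Σ lx·mx = 0 + 0.1554 + 0.0798 + 0.0703 + 0.0966 + 0.0253 + 0.0054 + 0 = 0.4328
R0 < 1, so the population is declining.

declining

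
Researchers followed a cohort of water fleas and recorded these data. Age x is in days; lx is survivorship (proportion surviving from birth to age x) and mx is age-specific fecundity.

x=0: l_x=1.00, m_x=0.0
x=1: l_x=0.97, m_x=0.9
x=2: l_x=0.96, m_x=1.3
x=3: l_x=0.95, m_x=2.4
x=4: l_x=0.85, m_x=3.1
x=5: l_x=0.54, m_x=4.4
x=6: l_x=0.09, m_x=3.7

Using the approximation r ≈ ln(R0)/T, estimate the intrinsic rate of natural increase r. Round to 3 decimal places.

0.641

R0 = Σ lx·mx = 0 + 0.873 + 1.248 + 2.28 + 2.635 + 2.376 + 0.333 = 9.745
Σ x·lx·mx = 34.627; T = 34.627/9.745 = 3.55331…
r ≈ ln(R0)/T = ln(9.745)/3.55331… = 0.64074… → 0.641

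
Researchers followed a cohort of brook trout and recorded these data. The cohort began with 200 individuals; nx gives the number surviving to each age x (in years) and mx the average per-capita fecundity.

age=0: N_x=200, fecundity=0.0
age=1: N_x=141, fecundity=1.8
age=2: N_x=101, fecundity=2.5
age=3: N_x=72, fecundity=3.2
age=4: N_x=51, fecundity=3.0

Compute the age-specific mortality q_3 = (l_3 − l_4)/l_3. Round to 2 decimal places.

lx = nx/n0 = nx/200: 1, 0.705, 0.505, 0.36, 0.255
q_3 = (l_3 − l_4) / l_3 = (0.36 − 0.255) / 0.36
     = 0.105 / 0.36 = 0.291667… → 0.29

0.29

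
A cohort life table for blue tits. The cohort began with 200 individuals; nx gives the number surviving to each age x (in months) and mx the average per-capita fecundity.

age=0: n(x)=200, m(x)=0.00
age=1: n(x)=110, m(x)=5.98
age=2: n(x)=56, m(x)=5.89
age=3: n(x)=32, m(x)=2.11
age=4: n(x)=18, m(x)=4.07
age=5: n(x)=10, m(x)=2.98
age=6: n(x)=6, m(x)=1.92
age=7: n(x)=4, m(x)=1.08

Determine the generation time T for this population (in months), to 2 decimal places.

1.76

lx = nx/n0 = nx/200: 1, 0.55, 0.28, 0.16, 0.09, 0.05, 0.03, 0.02
lx·mx: 0, 3.289, 1.6492, 0.3376, 0.3663, 0.149, 0.0576, 0.0216 → R0 = 5.8703
x·lx·mx: 0, 3.289, 3.2984, 1.0128, 1.4652, 0.745, 0.3456, 0.1512 → Σ = 10.3072
T = 10.3072 / 5.8703 = 1.755822… → 1.76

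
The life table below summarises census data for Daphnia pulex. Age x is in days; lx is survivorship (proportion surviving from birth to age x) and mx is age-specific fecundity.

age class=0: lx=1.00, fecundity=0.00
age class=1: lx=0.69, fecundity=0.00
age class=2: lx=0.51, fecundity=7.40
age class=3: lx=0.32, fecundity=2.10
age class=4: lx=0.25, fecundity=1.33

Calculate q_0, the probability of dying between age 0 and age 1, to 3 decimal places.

0.310

q_0 = (l_0 − l_1) / l_0 = (1 − 0.69) / 1
     = 0.31 / 1 = 0.31 → 0.310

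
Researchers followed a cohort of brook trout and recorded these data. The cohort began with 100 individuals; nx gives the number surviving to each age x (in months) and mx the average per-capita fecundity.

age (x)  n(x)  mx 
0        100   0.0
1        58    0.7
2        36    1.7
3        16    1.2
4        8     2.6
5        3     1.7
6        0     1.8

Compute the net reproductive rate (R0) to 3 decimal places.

1.469

lx = nx/n0 = nx/100: 1, 0.58, 0.36, 0.16, 0.08, 0.03, 0
lx·mx by age: 0, 0.406, 0.612, 0.192, 0.208, 0.051, 0
R0 = Σ lx·mx = 1.469 → 1.469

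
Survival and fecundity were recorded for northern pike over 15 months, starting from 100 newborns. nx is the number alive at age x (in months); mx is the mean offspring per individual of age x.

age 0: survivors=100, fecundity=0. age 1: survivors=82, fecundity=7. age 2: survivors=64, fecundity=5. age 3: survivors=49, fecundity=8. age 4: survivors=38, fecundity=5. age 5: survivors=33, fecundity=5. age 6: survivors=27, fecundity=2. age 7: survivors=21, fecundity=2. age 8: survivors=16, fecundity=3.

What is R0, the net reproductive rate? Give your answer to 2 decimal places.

17.85

lx = nx/n0 = nx/100: 1, 0.82, 0.64, 0.49, 0.38, 0.33, 0.27, 0.21, 0.16
lx·mx by age: 0, 5.74, 3.2, 3.92, 1.9, 1.65, 0.54, 0.42, 0.48
R0 = Σ lx·mx = 17.85 → 17.85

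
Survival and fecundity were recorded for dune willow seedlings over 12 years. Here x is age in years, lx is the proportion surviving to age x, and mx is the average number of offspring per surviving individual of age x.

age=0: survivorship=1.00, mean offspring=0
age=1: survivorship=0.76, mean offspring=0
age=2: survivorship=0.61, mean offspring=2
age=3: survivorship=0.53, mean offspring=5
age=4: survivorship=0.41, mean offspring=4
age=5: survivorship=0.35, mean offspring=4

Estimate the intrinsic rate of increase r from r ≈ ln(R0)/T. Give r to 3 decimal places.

R0 = Σ lx·mx = 0 + 0 + 1.22 + 2.65 + 1.64 + 1.4 = 6.91
Σ x·lx·mx = 23.95; T = 23.95/6.91 = 3.46599…
r ≈ ln(R0)/T = ln(6.91)/3.46599… = 0.5577… → 0.558

0.558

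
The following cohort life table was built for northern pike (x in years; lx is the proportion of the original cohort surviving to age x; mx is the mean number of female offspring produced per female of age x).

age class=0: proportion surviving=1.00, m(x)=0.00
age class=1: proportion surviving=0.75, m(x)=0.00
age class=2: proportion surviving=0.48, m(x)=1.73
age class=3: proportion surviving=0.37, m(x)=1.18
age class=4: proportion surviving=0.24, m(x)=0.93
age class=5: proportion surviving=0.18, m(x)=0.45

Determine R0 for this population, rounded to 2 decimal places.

lx·mx by age: 0, 0, 0.8304, 0.4366, 0.2232, 0.081
R0 = Σ lx·mx = 1.5712 → 1.57

1.57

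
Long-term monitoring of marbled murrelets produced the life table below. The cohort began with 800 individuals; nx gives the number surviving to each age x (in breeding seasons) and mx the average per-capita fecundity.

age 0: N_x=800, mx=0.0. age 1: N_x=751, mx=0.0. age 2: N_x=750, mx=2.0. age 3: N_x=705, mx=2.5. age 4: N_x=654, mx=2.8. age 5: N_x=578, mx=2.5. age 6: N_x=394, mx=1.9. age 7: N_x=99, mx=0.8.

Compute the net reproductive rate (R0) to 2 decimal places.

lx = nx/n0 = nx/800: 1, 0.93875, 0.9375, 0.88125, 0.8175, 0.7225, 0.4925, 0.12375
lx·mx by age: 0, 0, 1.875, 2.203125, 2.289, 1.80625, 0.93575, 0.099
R0 = Σ lx·mx = 9.208125 → 9.21

9.21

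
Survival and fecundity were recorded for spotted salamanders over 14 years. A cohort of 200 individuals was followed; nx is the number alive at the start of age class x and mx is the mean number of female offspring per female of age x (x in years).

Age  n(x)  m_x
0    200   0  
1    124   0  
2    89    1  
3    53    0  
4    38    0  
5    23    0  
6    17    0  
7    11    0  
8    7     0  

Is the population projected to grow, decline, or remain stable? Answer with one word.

declining

lx = nx/n0 = nx/200: 1, 0.62, 0.445, 0.265, 0.19, 0.115, 0.085, 0.055, 0.035
R0 = Σ lx·mx = 0 + 0 + 0.445 + 0 + 0 + 0 + 0 + 0 + 0 = 0.445
R0 < 1, so the population is declining.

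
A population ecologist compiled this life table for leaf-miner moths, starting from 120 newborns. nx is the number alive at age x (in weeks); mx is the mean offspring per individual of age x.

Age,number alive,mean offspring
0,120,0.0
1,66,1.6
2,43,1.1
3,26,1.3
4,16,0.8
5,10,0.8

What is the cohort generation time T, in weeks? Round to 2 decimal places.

lx = nx/n0 = nx/120: 1, 0.55, 0.35833…, 0.21667…, 0.13333…, 0.08333…
lx·mx: 0, 0.88, 0.394167…, 0.281667…, 0.106667…, 0.066667… → R0 = 1.729167…
x·lx·mx: 0, 0.88, 0.788333…, 0.845…, 0.426667…, 0.333333… → Σ = 3.273333…
T = 3.273333… / 1.729167… = 1.893012… → 1.89

1.89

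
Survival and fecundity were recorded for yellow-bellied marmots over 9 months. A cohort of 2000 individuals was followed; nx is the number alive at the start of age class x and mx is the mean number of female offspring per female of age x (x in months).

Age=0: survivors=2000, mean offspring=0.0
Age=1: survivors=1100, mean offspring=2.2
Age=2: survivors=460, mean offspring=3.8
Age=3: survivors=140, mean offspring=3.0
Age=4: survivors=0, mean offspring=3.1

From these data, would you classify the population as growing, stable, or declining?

growing

lx = nx/n0 = nx/2000: 1, 0.55, 0.23, 0.07, 0
R0 = Σ lx·mx = 0 + 1.21 + 0.874 + 0.21 + 0 = 2.294
R0 > 1, so the population is growing.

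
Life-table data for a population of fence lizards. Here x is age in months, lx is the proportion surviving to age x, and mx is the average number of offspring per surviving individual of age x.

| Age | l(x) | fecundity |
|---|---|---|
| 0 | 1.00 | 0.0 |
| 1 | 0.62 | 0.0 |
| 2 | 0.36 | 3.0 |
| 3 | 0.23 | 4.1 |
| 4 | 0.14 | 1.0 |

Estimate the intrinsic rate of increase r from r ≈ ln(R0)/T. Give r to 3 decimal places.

0.301

R0 = Σ lx·mx = 0 + 0 + 1.08 + 0.943 + 0.14 = 2.163
Σ x·lx·mx = 5.549; T = 5.549/2.163 = 2.56542…
r ≈ ln(R0)/T = ln(2.163)/2.56542… = 0.30073… → 0.301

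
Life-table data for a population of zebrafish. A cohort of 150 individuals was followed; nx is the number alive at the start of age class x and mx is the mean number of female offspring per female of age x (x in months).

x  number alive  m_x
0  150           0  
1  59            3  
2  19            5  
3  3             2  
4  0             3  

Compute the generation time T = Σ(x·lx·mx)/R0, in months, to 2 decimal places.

lx = nx/n0 = nx/150: 1, 0.39333…, 0.12667…, 0.02, 0
lx·mx: 0, 1.18…, 0.633333…, 0.04, 0 → R0 = 1.853333…
x·lx·mx: 0, 1.18…, 1.266667…, 0.12, 0 → Σ = 2.566667…
T = 2.566667… / 1.853333… = 1.384892… → 1.38

1.38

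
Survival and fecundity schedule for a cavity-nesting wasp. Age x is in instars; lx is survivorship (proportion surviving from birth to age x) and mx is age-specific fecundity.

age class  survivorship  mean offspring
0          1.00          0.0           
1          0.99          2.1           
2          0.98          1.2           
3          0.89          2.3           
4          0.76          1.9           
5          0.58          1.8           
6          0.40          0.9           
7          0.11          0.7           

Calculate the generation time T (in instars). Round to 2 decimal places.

lx·mx: 0, 2.079, 1.176, 2.047, 1.444, 1.044, 0.36, 0.077 → R0 = 8.227
x·lx·mx: 0, 2.079, 2.352, 6.141, 5.776, 5.22, 2.16, 0.539 → Σ = 24.267
T = 24.267 / 8.227 = 2.949678… → 2.95

2.95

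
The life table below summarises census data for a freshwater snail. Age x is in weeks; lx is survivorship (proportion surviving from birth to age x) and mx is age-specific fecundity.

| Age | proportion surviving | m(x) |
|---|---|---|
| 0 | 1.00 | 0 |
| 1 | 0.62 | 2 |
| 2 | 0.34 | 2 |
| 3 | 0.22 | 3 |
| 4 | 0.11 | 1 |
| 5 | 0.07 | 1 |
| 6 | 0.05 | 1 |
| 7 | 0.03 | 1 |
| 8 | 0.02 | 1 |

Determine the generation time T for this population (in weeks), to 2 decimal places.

2.11

lx·mx: 0, 1.24, 0.68, 0.66, 0.11, 0.07, 0.05, 0.03, 0.02 → R0 = 2.86
x·lx·mx: 0, 1.24, 1.36, 1.98, 0.44, 0.35, 0.3, 0.21, 0.16 → Σ = 6.04
T = 6.04 / 2.86 = 2.111888… → 2.11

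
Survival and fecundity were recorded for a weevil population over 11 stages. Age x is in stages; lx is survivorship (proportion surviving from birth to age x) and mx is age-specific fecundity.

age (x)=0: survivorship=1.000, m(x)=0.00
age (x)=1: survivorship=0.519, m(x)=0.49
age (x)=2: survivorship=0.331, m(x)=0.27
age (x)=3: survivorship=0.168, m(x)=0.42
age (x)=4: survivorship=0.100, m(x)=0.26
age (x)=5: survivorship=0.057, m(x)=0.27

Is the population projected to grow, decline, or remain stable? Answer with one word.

declining

R0 = Σ lx·mx = 0 + 0.25431 + 0.08937 + 0.07056 + 0.026 + 0.01539 = 0.45563
R0 < 1, so the population is declining.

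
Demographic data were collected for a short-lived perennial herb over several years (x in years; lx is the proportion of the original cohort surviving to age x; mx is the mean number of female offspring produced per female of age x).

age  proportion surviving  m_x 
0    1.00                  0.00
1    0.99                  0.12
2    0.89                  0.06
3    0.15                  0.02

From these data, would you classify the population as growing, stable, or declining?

declining

R0 = Σ lx·mx = 0 + 0.1188 + 0.0534 + 0.003 = 0.1752
R0 < 1, so the population is declining.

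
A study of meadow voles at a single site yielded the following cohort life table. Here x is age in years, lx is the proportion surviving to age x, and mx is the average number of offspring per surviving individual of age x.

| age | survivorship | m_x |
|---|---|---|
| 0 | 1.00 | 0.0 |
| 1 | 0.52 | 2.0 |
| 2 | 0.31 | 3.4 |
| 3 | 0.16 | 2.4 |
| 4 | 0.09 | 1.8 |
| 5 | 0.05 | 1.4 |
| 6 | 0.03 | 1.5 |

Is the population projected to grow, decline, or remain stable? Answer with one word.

growing

R0 = Σ lx·mx = 0 + 1.04 + 1.054 + 0.384 + 0.162 + 0.07 + 0.045 = 2.755
R0 > 1, so the population is growing.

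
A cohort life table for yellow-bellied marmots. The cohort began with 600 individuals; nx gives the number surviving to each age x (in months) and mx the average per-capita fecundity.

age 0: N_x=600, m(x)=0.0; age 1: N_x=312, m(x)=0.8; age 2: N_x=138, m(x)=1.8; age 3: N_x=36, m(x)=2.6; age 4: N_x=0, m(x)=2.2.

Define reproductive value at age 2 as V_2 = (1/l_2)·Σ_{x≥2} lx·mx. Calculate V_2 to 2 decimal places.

lx = nx/n0 = nx/600: 1, 0.52, 0.23, 0.06, 0
lx·mx for x ≥ 2: 0.414, 0.156, 0 → sum = 0.57
V_2 = 0.57 / l_2 = 0.57 / 0.23 = 2.478261… → 2.48

2.48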